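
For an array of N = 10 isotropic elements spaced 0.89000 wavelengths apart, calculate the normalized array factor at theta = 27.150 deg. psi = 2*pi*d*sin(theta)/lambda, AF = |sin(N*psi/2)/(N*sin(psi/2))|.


psi = 2*pi*0.89000*sin(27.150 deg) = 2.551766 rad
AF = |sin(10*2.551766/2) / (10*sin(2.551766/2))| = 0.01999

0.01999


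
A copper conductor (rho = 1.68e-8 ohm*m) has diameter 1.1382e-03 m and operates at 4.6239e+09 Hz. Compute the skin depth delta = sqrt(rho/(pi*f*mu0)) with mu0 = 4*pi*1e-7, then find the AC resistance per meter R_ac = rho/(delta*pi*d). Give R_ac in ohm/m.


delta = sqrt(1.68e-8 / (pi * 4.6239e+09 * 4*pi*1e-7)) = 9.593356e-07 m
R_ac = 1.68e-8 / (9.593356e-07 * pi * 1.1382e-03) = 4.897 ohm/m

4.897 ohm/m


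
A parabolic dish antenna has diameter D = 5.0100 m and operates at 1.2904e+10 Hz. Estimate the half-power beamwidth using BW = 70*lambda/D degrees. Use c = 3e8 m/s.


lambda = c / f = 3.0000e+08 / 1.2904e+10 = 0.02324861 m
BW = 70 * 0.02324861 / 5.0100 = 0.3248 deg

0.3248 deg


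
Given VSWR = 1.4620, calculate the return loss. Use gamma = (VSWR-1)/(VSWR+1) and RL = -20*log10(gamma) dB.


gamma = (1.4620 - 1) / (1.4620 + 1) = 0.1876523
RL = -20 * log10(0.1876523) = 14.53 dB

14.53 dB


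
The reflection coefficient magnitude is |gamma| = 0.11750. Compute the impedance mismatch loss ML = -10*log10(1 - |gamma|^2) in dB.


ML = -10 * log10(1 - 0.11750^2) = -10 * log10(0.98619375) = 0.06038 dB

0.06038 dB


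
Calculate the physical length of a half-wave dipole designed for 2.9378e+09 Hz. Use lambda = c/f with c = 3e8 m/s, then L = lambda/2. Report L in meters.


lambda = c / f = 3.0000e+08 / 2.9378e+09 = 0.1021172 m
L = lambda / 2 = 0.1021172 / 2 = 0.05106 m

0.05106 m


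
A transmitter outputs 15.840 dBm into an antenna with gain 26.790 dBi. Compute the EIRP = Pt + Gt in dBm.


EIRP = Pt + Gt = 15.840 + 26.790 = 42.63 dBm

42.63 dBm


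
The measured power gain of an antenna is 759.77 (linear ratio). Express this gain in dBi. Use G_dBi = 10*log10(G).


G_dBi = 10 * log10(759.77) = 28.81 dBi

28.81 dBi


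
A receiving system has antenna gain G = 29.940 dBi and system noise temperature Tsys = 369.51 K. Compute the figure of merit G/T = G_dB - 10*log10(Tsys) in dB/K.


G/T = 29.940 - 10*log10(369.51) = 29.940 - 25.67626 = 4.264 dB/K

4.264 dB/K


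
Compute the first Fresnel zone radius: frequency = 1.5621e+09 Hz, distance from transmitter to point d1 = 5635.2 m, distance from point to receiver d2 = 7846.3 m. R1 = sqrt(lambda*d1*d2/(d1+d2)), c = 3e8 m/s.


lambda = c / f = 3.0000e+08 / 1.5621e+09 = 0.1920492 m
R1 = sqrt(0.1920492 * 5635.2 * 7846.3 / (5635.2 + 7846.3)) = 25.10 m

25.10 m


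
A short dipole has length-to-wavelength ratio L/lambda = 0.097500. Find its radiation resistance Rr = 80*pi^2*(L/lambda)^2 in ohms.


Rr = 80 * pi^2 * (0.097500)^2 = 80 * 9.869604 * 9.506250e-03 = 7.506 ohm

7.506 ohm


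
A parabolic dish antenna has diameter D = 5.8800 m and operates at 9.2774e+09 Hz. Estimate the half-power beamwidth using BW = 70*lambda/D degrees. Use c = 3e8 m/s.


lambda = c / f = 3.0000e+08 / 9.2774e+09 = 0.03233665 m
BW = 70 * 0.03233665 / 5.8800 = 0.3850 deg

0.3850 deg


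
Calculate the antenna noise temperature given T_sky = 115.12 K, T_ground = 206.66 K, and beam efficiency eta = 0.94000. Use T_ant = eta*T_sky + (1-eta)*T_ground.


T_ant = 0.94000 * 115.12 + (1 - 0.94000) * 206.66 = 120.6 K

120.6 K


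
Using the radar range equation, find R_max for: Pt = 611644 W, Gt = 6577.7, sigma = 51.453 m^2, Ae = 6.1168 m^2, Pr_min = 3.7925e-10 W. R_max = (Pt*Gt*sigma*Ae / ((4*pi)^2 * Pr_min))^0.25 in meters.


R^4 = 611644*6577.7*51.453*6.1168 / ((4*pi)^2 * 3.7925e-10) = 2.114280e+19
R_max = 2.114280e+19^0.25 = 67810 m

67810 m


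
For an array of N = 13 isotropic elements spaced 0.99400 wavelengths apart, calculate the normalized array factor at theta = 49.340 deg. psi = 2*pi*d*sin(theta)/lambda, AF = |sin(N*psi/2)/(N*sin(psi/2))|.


psi = 2*pi*0.99400*sin(49.340 deg) = 4.737760 rad
AF = |sin(13*4.737760/2) / (13*sin(4.737760/2))| = 0.06407

0.06407


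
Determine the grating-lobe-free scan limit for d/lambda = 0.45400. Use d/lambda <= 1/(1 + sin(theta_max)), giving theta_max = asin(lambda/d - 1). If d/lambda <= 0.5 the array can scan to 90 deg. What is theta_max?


lambda/d - 1 = 1/0.45400 - 1 = 1.202643 >= 1
d/lambda <= 0.5, so the array can scan to endfire without grating lobes: theta_max = 90 deg

90 deg


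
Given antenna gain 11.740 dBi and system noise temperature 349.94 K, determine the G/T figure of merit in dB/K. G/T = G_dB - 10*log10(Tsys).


G/T = 11.740 - 10*log10(349.94) = 11.740 - 25.43994 = -13.70 dB/K

-13.70 dB/K


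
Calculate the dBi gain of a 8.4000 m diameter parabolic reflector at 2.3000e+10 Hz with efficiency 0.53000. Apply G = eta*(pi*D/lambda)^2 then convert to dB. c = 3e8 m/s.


lambda = c / f = 3.0000e+08 / 2.3000e+10 = 0.01304348 m
G_linear = 0.53000 * (pi * 8.4000 / 0.01304348)^2 = 2.169438e+06
G_dBi = 10 * log10(2.169438e+06) = 63.36 dBi

63.36 dBi


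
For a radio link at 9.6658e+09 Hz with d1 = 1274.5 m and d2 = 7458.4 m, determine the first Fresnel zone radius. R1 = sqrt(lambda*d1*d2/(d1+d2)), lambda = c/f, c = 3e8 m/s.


lambda = c / f = 3.0000e+08 / 9.6658e+09 = 0.03103727 m
R1 = sqrt(0.03103727 * 1274.5 * 7458.4 / (1274.5 + 7458.4)) = 5.812 m

5.812 m


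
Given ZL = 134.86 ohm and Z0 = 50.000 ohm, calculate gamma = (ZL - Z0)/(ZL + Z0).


gamma = (134.86 - 50.000) / (134.86 + 50.000) = 0.4591

0.4591


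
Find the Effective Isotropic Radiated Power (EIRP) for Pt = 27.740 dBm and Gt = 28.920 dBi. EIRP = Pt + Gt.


EIRP = Pt + Gt = 27.740 + 28.920 = 56.66 dBm

56.66 dBm


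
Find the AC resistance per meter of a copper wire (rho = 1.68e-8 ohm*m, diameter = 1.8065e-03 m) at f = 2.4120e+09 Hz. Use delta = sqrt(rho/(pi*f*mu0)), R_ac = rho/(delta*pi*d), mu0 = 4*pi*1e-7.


delta = sqrt(1.68e-8 / (pi * 2.4120e+09 * 4*pi*1e-7)) = 1.328269e-06 m
R_ac = 1.68e-8 / (1.328269e-06 * pi * 1.8065e-03) = 2.229 ohm/m

2.229 ohm/m


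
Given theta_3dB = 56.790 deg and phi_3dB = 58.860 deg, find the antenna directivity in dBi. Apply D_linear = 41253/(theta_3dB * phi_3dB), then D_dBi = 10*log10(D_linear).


D_linear = 41253 / (56.790 * 58.860) = 12.34137
D_dBi = 10 * log10(12.34137) = 10.91 dBi

10.91 dBi


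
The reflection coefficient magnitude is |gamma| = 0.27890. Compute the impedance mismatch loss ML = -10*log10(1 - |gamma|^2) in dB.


ML = -10 * log10(1 - 0.27890^2) = -10 * log10(0.92221479) = 0.3517 dB

0.3517 dB


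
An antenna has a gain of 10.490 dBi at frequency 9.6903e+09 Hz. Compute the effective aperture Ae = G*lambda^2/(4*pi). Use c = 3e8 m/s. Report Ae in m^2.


lambda = c / f = 3.0000e+08 / 9.6903e+09 = 0.03095879 m
G_linear = 10^(10.490/10) = 11.19438
Ae = G_linear * lambda^2 / (4*pi) = 11.19438 * 0.03095879^2 / (4*pi) = 8.538e-04 m^2

8.538e-04 m^2


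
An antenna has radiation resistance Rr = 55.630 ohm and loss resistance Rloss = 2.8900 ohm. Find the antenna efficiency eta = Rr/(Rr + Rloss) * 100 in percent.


eta = 55.630 / (55.630 + 2.8900) * 100 = 95.06%

95.06%


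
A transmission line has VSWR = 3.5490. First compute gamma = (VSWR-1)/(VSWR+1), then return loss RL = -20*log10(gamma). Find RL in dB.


gamma = (3.5490 - 1) / (3.5490 + 1) = 0.5603429
RL = -20 * log10(0.5603429) = 5.031 dB

5.031 dB


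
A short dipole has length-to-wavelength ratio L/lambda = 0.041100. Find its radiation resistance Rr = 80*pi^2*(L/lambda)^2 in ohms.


Rr = 80 * pi^2 * (0.041100)^2 = 80 * 9.869604 * 1.689210e-03 = 1.334 ohm

1.334 ohm


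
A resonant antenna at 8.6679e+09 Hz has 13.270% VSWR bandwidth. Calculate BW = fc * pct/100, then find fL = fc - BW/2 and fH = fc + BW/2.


BW = 8.6679e+09 * 13.270/100 = 1.150230e+09 Hz
fL = 8.6679e+09 - 1.150230e+09/2 = 8.093e+09 Hz
fH = 8.6679e+09 + 1.150230e+09/2 = 9.243e+09 Hz

BW=1.150e+09 Hz, fL=8.093e+09 Hz, fH=9.243e+09 Hz


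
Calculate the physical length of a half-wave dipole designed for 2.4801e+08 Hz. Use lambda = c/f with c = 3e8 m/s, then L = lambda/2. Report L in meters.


lambda = c / f = 3.0000e+08 / 2.4801e+08 = 1.209629 m
L = lambda / 2 = 1.209629 / 2 = 0.6048 m

0.6048 m


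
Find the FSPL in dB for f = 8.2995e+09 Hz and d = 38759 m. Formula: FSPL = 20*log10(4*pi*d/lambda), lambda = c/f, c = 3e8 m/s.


lambda = c / f = 3.0000e+08 / 8.2995e+09 = 0.03614676 m
FSPL = 20 * log10(4*pi*38759/0.03614676) = 142.6 dB

142.6 dB


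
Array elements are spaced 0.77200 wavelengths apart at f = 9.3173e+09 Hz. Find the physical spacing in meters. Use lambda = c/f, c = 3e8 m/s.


lambda = c / f = 3.0000e+08 / 9.3173e+09 = 0.03219817 m
d = 0.77200 * 0.03219817 = 0.02486 m

0.02486 m


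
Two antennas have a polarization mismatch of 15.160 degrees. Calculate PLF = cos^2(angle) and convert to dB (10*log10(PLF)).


PLF_linear = cos^2(15.160 deg) = 0.9316097
PLF_dB = 10 * log10(0.9316097) = -0.3077 dB

-0.3077 dB


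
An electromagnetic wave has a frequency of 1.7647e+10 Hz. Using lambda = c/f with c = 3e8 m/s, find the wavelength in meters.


lambda = c / f = 3.0000e+08 / 1.7647e+10 = 0.01700 m

0.01700 m


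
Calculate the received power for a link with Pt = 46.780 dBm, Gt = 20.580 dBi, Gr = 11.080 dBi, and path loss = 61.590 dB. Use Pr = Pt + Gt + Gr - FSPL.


Pr = 46.780 + 20.580 + 11.080 - 61.590 = 16.85 dBm

16.85 dBm


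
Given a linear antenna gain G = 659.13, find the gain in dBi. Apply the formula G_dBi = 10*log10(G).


G_dBi = 10 * log10(659.13) = 28.19 dBi

28.19 dBi


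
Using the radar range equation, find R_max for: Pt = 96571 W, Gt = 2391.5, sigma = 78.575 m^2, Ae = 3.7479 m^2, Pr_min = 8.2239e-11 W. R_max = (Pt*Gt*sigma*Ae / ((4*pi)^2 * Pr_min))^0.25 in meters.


R^4 = 96571*2391.5*78.575*3.7479 / ((4*pi)^2 * 8.2239e-11) = 5.237113e+18
R_max = 5.237113e+18^0.25 = 47838 m

47838 m


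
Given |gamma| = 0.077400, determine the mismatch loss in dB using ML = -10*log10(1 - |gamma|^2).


ML = -10 * log10(1 - 0.077400^2) = -10 * log10(0.99400924) = 0.02610 dB

0.02610 dB


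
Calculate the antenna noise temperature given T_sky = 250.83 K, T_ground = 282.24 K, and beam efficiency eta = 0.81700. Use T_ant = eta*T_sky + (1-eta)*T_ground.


T_ant = 0.81700 * 250.83 + (1 - 0.81700) * 282.24 = 256.6 K

256.6 K


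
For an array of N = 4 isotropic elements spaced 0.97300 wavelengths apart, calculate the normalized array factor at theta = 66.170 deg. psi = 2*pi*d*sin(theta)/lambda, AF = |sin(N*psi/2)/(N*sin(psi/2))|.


psi = 2*pi*0.97300*sin(66.170 deg) = 5.592349 rad
AF = |sin(4*5.592349/2) / (4*sin(5.592349/2))| = 0.7252

0.7252


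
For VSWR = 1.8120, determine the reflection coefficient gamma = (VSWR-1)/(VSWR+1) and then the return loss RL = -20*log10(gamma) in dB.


gamma = (1.8120 - 1) / (1.8120 + 1) = 0.2887624
RL = -20 * log10(0.2887624) = 10.79 dB

10.79 dB


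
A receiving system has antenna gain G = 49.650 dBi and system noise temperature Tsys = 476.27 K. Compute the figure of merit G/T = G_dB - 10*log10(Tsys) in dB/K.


G/T = 49.650 - 10*log10(476.27) = 49.650 - 26.77853 = 22.87 dB/K

22.87 dB/K


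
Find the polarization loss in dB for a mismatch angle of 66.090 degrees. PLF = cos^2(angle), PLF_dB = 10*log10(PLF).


PLF_linear = cos^2(66.090 deg) = 0.1642690
PLF_dB = 10 * log10(0.1642690) = -7.844 dB

-7.844 dB


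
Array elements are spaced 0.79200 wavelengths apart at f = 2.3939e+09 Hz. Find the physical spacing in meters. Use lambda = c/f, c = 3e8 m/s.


lambda = c / f = 3.0000e+08 / 2.3939e+09 = 0.1253185 m
d = 0.79200 * 0.1253185 = 0.09925 m

0.09925 m


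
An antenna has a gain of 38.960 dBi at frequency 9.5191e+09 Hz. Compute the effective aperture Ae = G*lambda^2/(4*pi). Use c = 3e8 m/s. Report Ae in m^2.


lambda = c / f = 3.0000e+08 / 9.5191e+09 = 0.03151558 m
G_linear = 10^(38.960/10) = 7870.458
Ae = G_linear * lambda^2 / (4*pi) = 7870.458 * 0.03151558^2 / (4*pi) = 0.6221 m^2

0.6221 m^2


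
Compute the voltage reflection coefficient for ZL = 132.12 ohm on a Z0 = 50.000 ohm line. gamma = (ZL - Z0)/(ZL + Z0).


gamma = (132.12 - 50.000) / (132.12 + 50.000) = 0.4509

0.4509


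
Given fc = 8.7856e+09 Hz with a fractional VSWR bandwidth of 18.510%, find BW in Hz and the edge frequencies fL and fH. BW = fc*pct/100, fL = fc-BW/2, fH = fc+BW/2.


BW = 8.7856e+09 * 18.510/100 = 1.626215e+09 Hz
fL = 8.7856e+09 - 1.626215e+09/2 = 7.972e+09 Hz
fH = 8.7856e+09 + 1.626215e+09/2 = 9.599e+09 Hz

BW=1.626e+09 Hz, fL=7.972e+09 Hz, fH=9.599e+09 Hz


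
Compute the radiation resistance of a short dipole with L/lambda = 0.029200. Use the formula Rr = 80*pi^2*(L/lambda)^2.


Rr = 80 * pi^2 * (0.029200)^2 = 80 * 9.869604 * 8.526400e-04 = 0.6732 ohm

0.6732 ohm


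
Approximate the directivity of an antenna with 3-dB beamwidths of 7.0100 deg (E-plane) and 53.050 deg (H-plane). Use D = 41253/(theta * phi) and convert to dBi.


D_linear = 41253 / (7.0100 * 53.050) = 110.9308
D_dBi = 10 * log10(110.9308) = 20.45 dBi

20.45 dBi


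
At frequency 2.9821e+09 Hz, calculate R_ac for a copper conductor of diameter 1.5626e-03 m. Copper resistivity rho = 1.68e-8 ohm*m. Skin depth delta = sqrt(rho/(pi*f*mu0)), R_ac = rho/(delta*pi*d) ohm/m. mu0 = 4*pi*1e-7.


delta = sqrt(1.68e-8 / (pi * 2.9821e+09 * 4*pi*1e-7)) = 1.194576e-06 m
R_ac = 1.68e-8 / (1.194576e-06 * pi * 1.5626e-03) = 2.865 ohm/m

2.865 ohm/m


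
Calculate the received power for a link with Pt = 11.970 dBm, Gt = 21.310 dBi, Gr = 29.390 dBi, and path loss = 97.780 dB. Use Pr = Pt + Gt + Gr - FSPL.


Pr = 11.970 + 21.310 + 29.390 - 97.780 = -35.11 dBm

-35.11 dBm


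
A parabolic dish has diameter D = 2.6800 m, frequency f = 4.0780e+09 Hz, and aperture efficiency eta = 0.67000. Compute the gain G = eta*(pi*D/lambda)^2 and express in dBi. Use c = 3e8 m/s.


lambda = c / f = 3.0000e+08 / 4.0780e+09 = 0.07356547 m
G_linear = 0.67000 * (pi * 2.6800 / 0.07356547)^2 = 8775.990
G_dBi = 10 * log10(8775.990) = 39.43 dBi

39.43 dBi


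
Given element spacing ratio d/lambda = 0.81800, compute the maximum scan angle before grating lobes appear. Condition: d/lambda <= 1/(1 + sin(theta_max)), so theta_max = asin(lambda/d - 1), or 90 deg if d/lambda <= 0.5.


lambda/d - 1 = 1/0.81800 - 1 = 0.2224939
theta_max = asin(0.2224939) = 12.86 deg

12.86 deg


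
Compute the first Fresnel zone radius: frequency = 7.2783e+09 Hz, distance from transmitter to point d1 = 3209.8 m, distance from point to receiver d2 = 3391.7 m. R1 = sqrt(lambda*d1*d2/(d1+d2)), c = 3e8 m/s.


lambda = c / f = 3.0000e+08 / 7.2783e+09 = 0.04121842 m
R1 = sqrt(0.04121842 * 3209.8 * 3391.7 / (3209.8 + 3391.7)) = 8.245 m

8.245 m


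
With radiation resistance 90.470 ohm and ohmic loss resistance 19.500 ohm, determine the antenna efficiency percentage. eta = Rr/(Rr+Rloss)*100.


eta = 90.470 / (90.470 + 19.500) * 100 = 82.27%

82.27%


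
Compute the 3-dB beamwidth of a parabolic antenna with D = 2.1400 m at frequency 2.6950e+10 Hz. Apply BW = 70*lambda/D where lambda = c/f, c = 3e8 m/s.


lambda = c / f = 3.0000e+08 / 2.6950e+10 = 0.01113173 m
BW = 70 * 0.01113173 / 2.1400 = 0.3641 deg

0.3641 deg


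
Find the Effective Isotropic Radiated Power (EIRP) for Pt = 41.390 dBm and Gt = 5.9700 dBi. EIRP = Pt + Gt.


EIRP = Pt + Gt = 41.390 + 5.9700 = 47.36 dBm

47.36 dBm


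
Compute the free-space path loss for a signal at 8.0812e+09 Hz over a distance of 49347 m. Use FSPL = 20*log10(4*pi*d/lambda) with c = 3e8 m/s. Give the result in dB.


lambda = c / f = 3.0000e+08 / 8.0812e+09 = 0.03712320 m
FSPL = 20 * log10(4*pi*49347/0.03712320) = 144.5 dB

144.5 dB


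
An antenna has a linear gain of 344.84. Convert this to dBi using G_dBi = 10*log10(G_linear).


G_dBi = 10 * log10(344.84) = 25.38 dBi

25.38 dBi


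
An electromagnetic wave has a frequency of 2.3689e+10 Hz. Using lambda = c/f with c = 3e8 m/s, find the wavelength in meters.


lambda = c / f = 3.0000e+08 / 2.3689e+10 = 0.01266 m

0.01266 m


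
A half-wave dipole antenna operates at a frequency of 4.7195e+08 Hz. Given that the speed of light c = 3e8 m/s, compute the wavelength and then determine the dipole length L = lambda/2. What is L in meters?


lambda = c / f = 3.0000e+08 / 4.7195e+08 = 0.6356606 m
L = lambda / 2 = 0.6356606 / 2 = 0.3178 m

0.3178 m


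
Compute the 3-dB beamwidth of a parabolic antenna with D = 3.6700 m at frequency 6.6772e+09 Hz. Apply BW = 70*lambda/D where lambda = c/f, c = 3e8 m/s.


lambda = c / f = 3.0000e+08 / 6.6772e+09 = 0.04492901 m
BW = 70 * 0.04492901 / 3.6700 = 0.8570 deg

0.8570 deg


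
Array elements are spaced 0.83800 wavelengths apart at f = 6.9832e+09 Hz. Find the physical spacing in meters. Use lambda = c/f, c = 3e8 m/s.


lambda = c / f = 3.0000e+08 / 6.9832e+09 = 0.04296025 m
d = 0.83800 * 0.04296025 = 0.03600 m

0.03600 m


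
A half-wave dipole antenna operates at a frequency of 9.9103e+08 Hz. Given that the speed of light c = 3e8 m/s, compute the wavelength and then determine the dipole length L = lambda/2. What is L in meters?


lambda = c / f = 3.0000e+08 / 9.9103e+08 = 0.3027154 m
L = lambda / 2 = 0.3027154 / 2 = 0.1514 m

0.1514 m


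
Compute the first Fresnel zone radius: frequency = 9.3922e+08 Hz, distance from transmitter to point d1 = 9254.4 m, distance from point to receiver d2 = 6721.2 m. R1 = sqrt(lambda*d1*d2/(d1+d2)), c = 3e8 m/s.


lambda = c / f = 3.0000e+08 / 9.3922e+08 = 0.3194140 m
R1 = sqrt(0.3194140 * 9254.4 * 6721.2 / (9254.4 + 6721.2)) = 35.27 m

35.27 m


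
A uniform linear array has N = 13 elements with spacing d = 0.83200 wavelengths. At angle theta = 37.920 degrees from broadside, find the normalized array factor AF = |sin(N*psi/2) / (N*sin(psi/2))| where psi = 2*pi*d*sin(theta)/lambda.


psi = 2*pi*0.83200*sin(37.920 deg) = 3.212683 rad
AF = |sin(13*3.212683/2) / (13*sin(3.212683/2))| = 0.06890

0.06890


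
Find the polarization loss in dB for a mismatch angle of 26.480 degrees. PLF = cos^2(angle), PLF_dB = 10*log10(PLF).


PLF_linear = cos^2(26.480 deg) = 0.8011862
PLF_dB = 10 * log10(0.8011862) = -0.9627 dB

-0.9627 dB


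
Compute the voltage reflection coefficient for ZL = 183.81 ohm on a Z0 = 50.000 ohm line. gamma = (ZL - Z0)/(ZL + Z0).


gamma = (183.81 - 50.000) / (183.81 + 50.000) = 0.5723

0.5723


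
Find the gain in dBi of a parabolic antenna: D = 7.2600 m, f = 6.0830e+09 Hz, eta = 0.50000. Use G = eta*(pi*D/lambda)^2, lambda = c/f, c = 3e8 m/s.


lambda = c / f = 3.0000e+08 / 6.0830e+09 = 0.04931777 m
G_linear = 0.50000 * (pi * 7.2600 / 0.04931777)^2 = 106939.0
G_dBi = 10 * log10(106939.0) = 50.29 dBi

50.29 dBi


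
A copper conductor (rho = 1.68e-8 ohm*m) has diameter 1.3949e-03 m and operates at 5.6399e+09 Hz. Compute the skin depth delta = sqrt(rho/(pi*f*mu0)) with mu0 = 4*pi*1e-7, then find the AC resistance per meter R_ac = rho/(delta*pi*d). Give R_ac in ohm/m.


delta = sqrt(1.68e-8 / (pi * 5.6399e+09 * 4*pi*1e-7)) = 8.686385e-07 m
R_ac = 1.68e-8 / (8.686385e-07 * pi * 1.3949e-03) = 4.413 ohm/m

4.413 ohm/m


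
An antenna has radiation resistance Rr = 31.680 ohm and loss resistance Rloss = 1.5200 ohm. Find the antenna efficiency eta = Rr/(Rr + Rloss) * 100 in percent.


eta = 31.680 / (31.680 + 1.5200) * 100 = 95.42%

95.42%


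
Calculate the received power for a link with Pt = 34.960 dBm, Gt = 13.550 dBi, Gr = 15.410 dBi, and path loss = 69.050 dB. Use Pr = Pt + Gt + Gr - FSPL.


Pr = 34.960 + 13.550 + 15.410 - 69.050 = -5.13 dBm

-5.13 dBm


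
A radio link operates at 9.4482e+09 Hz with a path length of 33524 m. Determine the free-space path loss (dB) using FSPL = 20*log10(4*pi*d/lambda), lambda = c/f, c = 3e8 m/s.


lambda = c / f = 3.0000e+08 / 9.4482e+09 = 0.03175208 m
FSPL = 20 * log10(4*pi*33524/0.03175208) = 142.5 dB

142.5 dB


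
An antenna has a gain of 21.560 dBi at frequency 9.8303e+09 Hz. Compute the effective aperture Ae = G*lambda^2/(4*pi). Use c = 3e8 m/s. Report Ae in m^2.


lambda = c / f = 3.0000e+08 / 9.8303e+09 = 0.03051789 m
G_linear = 10^(21.560/10) = 143.2188
Ae = G_linear * lambda^2 / (4*pi) = 143.2188 * 0.03051789^2 / (4*pi) = 0.01061 m^2

0.01061 m^2


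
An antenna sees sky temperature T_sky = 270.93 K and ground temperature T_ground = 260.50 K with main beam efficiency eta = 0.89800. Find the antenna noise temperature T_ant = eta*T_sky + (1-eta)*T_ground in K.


T_ant = 0.89800 * 270.93 + (1 - 0.89800) * 260.50 = 269.9 K

269.9 K


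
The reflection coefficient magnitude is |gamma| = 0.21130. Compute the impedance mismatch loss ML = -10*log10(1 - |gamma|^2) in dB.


ML = -10 * log10(1 - 0.21130^2) = -10 * log10(0.95535231) = 0.1984 dB

0.1984 dB


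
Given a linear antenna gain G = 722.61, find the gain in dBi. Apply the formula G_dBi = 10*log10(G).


G_dBi = 10 * log10(722.61) = 28.59 dBi

28.59 dBi


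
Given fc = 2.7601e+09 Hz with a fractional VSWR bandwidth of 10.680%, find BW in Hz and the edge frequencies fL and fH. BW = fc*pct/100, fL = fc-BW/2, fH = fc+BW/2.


BW = 2.7601e+09 * 10.680/100 = 2.947787e+08 Hz
fL = 2.7601e+09 - 2.947787e+08/2 = 2.613e+09 Hz
fH = 2.7601e+09 + 2.947787e+08/2 = 2.907e+09 Hz

BW=2.948e+08 Hz, fL=2.613e+09 Hz, fH=2.907e+09 Hz


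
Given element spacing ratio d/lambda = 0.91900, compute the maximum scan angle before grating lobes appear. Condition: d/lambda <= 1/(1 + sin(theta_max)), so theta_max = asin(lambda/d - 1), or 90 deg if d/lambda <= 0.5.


lambda/d - 1 = 1/0.91900 - 1 = 0.08813928
theta_max = asin(0.08813928) = 5.057 deg

5.057 deg


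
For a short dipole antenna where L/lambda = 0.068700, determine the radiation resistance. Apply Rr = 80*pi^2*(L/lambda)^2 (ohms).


Rr = 80 * pi^2 * (0.068700)^2 = 80 * 9.869604 * 4.719690e-03 = 3.727 ohm

3.727 ohm


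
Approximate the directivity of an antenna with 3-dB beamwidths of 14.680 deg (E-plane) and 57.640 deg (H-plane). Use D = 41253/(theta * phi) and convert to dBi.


D_linear = 41253 / (14.680 * 57.640) = 48.75347
D_dBi = 10 * log10(48.75347) = 16.88 dBi

16.88 dBi


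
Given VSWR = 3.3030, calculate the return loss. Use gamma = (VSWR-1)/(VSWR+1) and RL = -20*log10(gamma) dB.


gamma = (3.3030 - 1) / (3.3030 + 1) = 0.5352080
RL = -20 * log10(0.5352080) = 5.430 dB

5.430 dB


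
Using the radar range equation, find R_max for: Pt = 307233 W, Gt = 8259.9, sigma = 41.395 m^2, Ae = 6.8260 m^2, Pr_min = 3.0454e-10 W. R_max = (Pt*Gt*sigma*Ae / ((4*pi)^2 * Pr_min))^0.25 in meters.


R^4 = 307233*8259.9*41.395*6.8260 / ((4*pi)^2 * 3.0454e-10) = 1.491052e+19
R_max = 1.491052e+19^0.25 = 62140 m

62140 m


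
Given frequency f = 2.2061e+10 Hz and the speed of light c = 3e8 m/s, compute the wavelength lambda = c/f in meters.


lambda = c / f = 3.0000e+08 / 2.2061e+10 = 0.01360 m

0.01360 m


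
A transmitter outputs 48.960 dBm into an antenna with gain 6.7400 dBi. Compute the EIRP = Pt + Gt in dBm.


EIRP = Pt + Gt = 48.960 + 6.7400 = 55.70 dBm

55.70 dBm


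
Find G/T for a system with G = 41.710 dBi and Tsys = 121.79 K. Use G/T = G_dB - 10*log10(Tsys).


G/T = 41.710 - 10*log10(121.79) = 41.710 - 20.85612 = 20.85 dB/K

20.85 dB/K


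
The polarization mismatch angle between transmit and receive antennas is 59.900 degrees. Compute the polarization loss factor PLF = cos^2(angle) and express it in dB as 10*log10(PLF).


PLF_linear = cos^2(59.900 deg) = 0.2515130
PLF_dB = 10 * log10(0.2515130) = -5.994 dB

-5.994 dB


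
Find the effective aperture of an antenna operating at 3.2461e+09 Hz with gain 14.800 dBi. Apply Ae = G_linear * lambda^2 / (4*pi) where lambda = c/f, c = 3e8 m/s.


lambda = c / f = 3.0000e+08 / 3.2461e+09 = 0.09241859 m
G_linear = 10^(14.800/10) = 30.19952
Ae = G_linear * lambda^2 / (4*pi) = 30.19952 * 0.09241859^2 / (4*pi) = 0.02053 m^2

0.02053 m^2


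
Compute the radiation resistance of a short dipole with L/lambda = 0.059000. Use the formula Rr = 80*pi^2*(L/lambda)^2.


Rr = 80 * pi^2 * (0.059000)^2 = 80 * 9.869604 * 3.481000e-03 = 2.748 ohm

2.748 ohm


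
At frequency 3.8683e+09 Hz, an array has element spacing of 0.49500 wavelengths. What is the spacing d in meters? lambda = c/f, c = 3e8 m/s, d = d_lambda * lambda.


lambda = c / f = 3.0000e+08 / 3.8683e+09 = 0.07755345 m
d = 0.49500 * 0.07755345 = 0.03839 m

0.03839 m


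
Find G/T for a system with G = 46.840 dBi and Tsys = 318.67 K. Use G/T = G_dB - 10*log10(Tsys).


G/T = 46.840 - 10*log10(318.67) = 46.840 - 25.03341 = 21.81 dB/K

21.81 dB/K


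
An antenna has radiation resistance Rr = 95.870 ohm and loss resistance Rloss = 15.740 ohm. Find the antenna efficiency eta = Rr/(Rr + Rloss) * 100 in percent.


eta = 95.870 / (95.870 + 15.740) * 100 = 85.90%

85.90%


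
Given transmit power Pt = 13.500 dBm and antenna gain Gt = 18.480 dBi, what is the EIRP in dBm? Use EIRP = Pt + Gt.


EIRP = Pt + Gt = 13.500 + 18.480 = 31.98 dBm

31.98 dBm


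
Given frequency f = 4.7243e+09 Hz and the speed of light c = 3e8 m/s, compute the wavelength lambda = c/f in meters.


lambda = c / f = 3.0000e+08 / 4.7243e+09 = 0.06350 m

0.06350 m


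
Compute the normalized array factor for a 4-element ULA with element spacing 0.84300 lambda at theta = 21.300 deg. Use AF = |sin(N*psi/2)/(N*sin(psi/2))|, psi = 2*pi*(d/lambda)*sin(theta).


psi = 2*pi*0.84300*sin(21.300 deg) = 1.924042 rad
AF = |sin(4*1.924042/2) / (4*sin(1.924042/2))| = 0.1978

0.1978


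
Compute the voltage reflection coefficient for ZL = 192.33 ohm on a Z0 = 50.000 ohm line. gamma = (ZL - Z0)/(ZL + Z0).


gamma = (192.33 - 50.000) / (192.33 + 50.000) = 0.5873

0.5873


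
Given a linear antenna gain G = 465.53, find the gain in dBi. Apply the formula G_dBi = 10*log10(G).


G_dBi = 10 * log10(465.53) = 26.68 dBi

26.68 dBi


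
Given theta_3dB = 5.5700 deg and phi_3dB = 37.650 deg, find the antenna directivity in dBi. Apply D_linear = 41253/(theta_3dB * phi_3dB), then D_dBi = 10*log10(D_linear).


D_linear = 41253 / (5.5700 * 37.650) = 196.7140
D_dBi = 10 * log10(196.7140) = 22.94 dBi

22.94 dBi


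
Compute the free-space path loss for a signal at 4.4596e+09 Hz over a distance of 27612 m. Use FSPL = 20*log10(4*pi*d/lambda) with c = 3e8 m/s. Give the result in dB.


lambda = c / f = 3.0000e+08 / 4.4596e+09 = 0.06727061 m
FSPL = 20 * log10(4*pi*27612/0.06727061) = 134.2 dB

134.2 dB


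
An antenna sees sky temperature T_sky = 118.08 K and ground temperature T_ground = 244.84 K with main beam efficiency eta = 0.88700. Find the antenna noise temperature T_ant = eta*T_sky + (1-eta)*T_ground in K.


T_ant = 0.88700 * 118.08 + (1 - 0.88700) * 244.84 = 132.4 K

132.4 K


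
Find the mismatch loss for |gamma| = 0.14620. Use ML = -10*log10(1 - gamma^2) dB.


ML = -10 * log10(1 - 0.14620^2) = -10 * log10(0.97862556) = 0.09383 dB

0.09383 dB


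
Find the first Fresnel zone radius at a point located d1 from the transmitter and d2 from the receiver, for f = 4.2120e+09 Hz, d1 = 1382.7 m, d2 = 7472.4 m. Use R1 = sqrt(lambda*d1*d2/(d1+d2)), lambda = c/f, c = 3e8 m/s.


lambda = c / f = 3.0000e+08 / 4.2120e+09 = 0.07122507 m
R1 = sqrt(0.07122507 * 1382.7 * 7472.4 / (1382.7 + 7472.4)) = 9.116 m

9.116 m


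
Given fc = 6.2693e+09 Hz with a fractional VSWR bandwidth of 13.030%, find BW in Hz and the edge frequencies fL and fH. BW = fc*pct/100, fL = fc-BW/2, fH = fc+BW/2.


BW = 6.2693e+09 * 13.030/100 = 8.168898e+08 Hz
fL = 6.2693e+09 - 8.168898e+08/2 = 5.861e+09 Hz
fH = 6.2693e+09 + 8.168898e+08/2 = 6.678e+09 Hz

BW=8.169e+08 Hz, fL=5.861e+09 Hz, fH=6.678e+09 Hz


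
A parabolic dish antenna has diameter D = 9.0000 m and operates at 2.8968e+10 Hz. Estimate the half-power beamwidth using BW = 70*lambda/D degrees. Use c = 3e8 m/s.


lambda = c / f = 3.0000e+08 / 2.8968e+10 = 0.01035626 m
BW = 70 * 0.01035626 / 9.0000 = 0.08055 deg

0.08055 deg


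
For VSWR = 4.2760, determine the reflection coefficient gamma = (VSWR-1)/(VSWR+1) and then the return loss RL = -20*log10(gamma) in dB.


gamma = (4.2760 - 1) / (4.2760 + 1) = 0.6209249
RL = -20 * log10(0.6209249) = 4.139 dB

4.139 dB


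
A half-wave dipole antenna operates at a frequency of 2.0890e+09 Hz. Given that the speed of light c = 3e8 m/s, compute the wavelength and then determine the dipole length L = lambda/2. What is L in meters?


lambda = c / f = 3.0000e+08 / 2.0890e+09 = 0.1436094 m
L = lambda / 2 = 0.1436094 / 2 = 0.07180 m

0.07180 m


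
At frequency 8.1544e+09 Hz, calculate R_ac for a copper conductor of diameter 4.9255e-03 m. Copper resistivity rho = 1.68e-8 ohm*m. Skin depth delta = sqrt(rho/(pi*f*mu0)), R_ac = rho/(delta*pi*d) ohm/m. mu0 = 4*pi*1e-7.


delta = sqrt(1.68e-8 / (pi * 8.1544e+09 * 4*pi*1e-7)) = 7.224017e-07 m
R_ac = 1.68e-8 / (7.224017e-07 * pi * 4.9255e-03) = 1.503 ohm/m

1.503 ohm/m


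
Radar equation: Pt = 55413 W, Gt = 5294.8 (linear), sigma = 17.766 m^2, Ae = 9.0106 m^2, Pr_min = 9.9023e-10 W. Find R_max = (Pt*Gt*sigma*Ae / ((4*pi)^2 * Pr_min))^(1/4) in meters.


R^4 = 55413*5294.8*17.766*9.0106 / ((4*pi)^2 * 9.9023e-10) = 3.003646e+17
R_max = 3.003646e+17^0.25 = 23411 m

23411 m


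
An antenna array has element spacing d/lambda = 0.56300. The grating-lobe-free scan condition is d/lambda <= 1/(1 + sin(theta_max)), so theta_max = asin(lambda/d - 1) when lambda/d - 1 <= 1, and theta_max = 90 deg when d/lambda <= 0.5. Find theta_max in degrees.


lambda/d - 1 = 1/0.56300 - 1 = 0.7761989
theta_max = asin(0.7761989) = 50.91 deg

50.91 deg


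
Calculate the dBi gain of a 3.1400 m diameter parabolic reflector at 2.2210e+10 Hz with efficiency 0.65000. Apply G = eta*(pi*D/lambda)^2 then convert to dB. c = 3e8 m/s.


lambda = c / f = 3.0000e+08 / 2.2210e+10 = 0.01350743 m
G_linear = 0.65000 * (pi * 3.1400 / 0.01350743)^2 = 346678.5
G_dBi = 10 * log10(346678.5) = 55.40 dBi

55.40 dBi


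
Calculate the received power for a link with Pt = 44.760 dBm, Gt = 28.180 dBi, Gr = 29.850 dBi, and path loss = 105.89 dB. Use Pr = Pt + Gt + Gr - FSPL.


Pr = 44.760 + 28.180 + 29.850 - 105.89 = -3.10 dBm

-3.10 dBm


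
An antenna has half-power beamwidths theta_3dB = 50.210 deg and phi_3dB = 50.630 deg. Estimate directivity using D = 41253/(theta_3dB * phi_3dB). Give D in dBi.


D_linear = 41253 / (50.210 * 50.630) = 16.22772
D_dBi = 10 * log10(16.22772) = 12.10 dBi

12.10 dBi


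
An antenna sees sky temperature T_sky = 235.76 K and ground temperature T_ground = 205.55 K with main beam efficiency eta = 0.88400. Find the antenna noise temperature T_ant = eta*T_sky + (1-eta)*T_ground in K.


T_ant = 0.88400 * 235.76 + (1 - 0.88400) * 205.55 = 232.3 K

232.3 K


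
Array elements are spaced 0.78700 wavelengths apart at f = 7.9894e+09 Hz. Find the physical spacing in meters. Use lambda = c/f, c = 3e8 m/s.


lambda = c / f = 3.0000e+08 / 7.9894e+09 = 0.03754975 m
d = 0.78700 * 0.03754975 = 0.02955 m

0.02955 m


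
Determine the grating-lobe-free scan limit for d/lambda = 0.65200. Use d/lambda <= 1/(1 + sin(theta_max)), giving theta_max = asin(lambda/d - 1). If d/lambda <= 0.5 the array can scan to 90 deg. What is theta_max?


lambda/d - 1 = 1/0.65200 - 1 = 0.5337423
theta_max = asin(0.5337423) = 32.26 deg

32.26 deg


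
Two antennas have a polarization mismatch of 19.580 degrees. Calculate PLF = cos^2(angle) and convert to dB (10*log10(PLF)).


PLF_linear = cos^2(19.580 deg) = 0.8876928
PLF_dB = 10 * log10(0.8876928) = -0.5174 dB

-0.5174 dB


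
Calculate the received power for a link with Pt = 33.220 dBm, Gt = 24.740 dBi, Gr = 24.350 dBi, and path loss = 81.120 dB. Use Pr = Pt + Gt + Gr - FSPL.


Pr = 33.220 + 24.740 + 24.350 - 81.120 = 1.19 dBm

1.19 dBm


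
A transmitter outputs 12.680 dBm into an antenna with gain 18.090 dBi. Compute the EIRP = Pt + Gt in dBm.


EIRP = Pt + Gt = 12.680 + 18.090 = 30.77 dBm

30.77 dBm


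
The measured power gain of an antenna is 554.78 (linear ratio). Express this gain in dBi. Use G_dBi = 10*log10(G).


G_dBi = 10 * log10(554.78) = 27.44 dBi

27.44 dBi


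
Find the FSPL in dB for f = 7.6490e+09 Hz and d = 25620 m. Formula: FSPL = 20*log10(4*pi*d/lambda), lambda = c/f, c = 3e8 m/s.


lambda = c / f = 3.0000e+08 / 7.6490e+09 = 0.03922081 m
FSPL = 20 * log10(4*pi*25620/0.03922081) = 138.3 dB

138.3 dB


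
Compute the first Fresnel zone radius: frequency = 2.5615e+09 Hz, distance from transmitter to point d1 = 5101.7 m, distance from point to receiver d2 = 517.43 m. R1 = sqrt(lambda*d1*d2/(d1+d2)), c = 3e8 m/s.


lambda = c / f = 3.0000e+08 / 2.5615e+09 = 0.1171189 m
R1 = sqrt(0.1171189 * 5101.7 * 517.43 / (5101.7 + 517.43)) = 7.418 m

7.418 m


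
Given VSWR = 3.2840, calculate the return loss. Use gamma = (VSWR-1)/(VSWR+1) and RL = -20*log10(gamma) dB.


gamma = (3.2840 - 1) / (3.2840 + 1) = 0.5331466
RL = -20 * log10(0.5331466) = 5.463 dB

5.463 dB


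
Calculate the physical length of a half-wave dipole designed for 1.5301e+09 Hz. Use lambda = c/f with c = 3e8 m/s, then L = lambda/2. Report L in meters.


lambda = c / f = 3.0000e+08 / 1.5301e+09 = 0.1960656 m
L = lambda / 2 = 0.1960656 / 2 = 0.09803 m

0.09803 m


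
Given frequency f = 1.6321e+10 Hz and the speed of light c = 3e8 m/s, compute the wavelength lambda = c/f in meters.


lambda = c / f = 3.0000e+08 / 1.6321e+10 = 0.01838 m

0.01838 m


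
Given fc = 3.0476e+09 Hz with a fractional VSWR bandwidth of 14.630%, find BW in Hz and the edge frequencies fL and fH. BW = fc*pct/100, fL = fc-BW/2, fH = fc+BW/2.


BW = 3.0476e+09 * 14.630/100 = 4.458639e+08 Hz
fL = 3.0476e+09 - 4.458639e+08/2 = 2.825e+09 Hz
fH = 3.0476e+09 + 4.458639e+08/2 = 3.271e+09 Hz

BW=4.459e+08 Hz, fL=2.825e+09 Hz, fH=3.271e+09 Hz


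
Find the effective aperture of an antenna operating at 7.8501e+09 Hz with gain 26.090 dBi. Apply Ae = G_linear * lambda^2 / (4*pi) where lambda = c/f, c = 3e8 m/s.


lambda = c / f = 3.0000e+08 / 7.8501e+09 = 0.03821607 m
G_linear = 10^(26.090/10) = 406.4433
Ae = G_linear * lambda^2 / (4*pi) = 406.4433 * 0.03821607^2 / (4*pi) = 0.04724 m^2

0.04724 m^2


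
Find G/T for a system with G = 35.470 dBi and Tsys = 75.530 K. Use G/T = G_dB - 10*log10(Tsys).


G/T = 35.470 - 10*log10(75.530) = 35.470 - 18.78119 = 16.69 dB/K

16.69 dB/K


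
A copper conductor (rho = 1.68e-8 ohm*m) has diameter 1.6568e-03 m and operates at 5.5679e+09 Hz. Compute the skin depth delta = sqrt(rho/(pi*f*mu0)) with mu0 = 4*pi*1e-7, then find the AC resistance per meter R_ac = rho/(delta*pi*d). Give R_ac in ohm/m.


delta = sqrt(1.68e-8 / (pi * 5.5679e+09 * 4*pi*1e-7)) = 8.742368e-07 m
R_ac = 1.68e-8 / (8.742368e-07 * pi * 1.6568e-03) = 3.692 ohm/m

3.692 ohm/m


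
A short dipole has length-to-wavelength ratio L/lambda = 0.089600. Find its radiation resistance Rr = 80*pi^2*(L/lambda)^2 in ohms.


Rr = 80 * pi^2 * (0.089600)^2 = 80 * 9.869604 * 8.028160e-03 = 6.339 ohm

6.339 ohm


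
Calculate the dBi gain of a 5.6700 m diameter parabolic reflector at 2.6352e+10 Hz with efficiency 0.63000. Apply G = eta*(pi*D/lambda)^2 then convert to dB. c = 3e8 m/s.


lambda = c / f = 3.0000e+08 / 2.6352e+10 = 0.01138434 m
G_linear = 0.63000 * (pi * 5.6700 / 0.01138434)^2 = 1.542378e+06
G_dBi = 10 * log10(1.542378e+06) = 61.88 dBi

61.88 dBi


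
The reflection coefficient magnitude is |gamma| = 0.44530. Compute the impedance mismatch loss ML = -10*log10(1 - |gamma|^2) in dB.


ML = -10 * log10(1 - 0.44530^2) = -10 * log10(0.80170791) = 0.9598 dB

0.9598 dB


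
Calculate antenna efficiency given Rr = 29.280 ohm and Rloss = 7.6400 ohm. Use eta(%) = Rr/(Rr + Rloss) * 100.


eta = 29.280 / (29.280 + 7.6400) * 100 = 79.31%

79.31%


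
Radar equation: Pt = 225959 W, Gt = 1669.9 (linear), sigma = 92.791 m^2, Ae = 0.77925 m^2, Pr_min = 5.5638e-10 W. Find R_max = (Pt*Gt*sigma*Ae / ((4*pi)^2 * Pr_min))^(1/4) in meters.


R^4 = 225959*1669.9*92.791*0.77925 / ((4*pi)^2 * 5.5638e-10) = 3.105357e+17
R_max = 3.105357e+17^0.25 = 23606 m

23606 m


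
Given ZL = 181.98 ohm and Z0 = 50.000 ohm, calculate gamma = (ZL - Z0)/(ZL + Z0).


gamma = (181.98 - 50.000) / (181.98 + 50.000) = 0.5689

0.5689


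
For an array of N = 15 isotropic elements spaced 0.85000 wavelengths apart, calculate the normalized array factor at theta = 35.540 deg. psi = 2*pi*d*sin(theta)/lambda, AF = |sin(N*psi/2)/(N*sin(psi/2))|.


psi = 2*pi*0.85000*sin(35.540 deg) = 3.104399 rad
AF = |sin(15*3.104399/2) / (15*sin(3.104399/2))| = 0.06410

0.06410


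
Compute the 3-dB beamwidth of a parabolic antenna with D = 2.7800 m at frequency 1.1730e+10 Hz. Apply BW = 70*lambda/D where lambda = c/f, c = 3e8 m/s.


lambda = c / f = 3.0000e+08 / 1.1730e+10 = 0.02557545 m
BW = 70 * 0.02557545 / 2.7800 = 0.6440 deg

0.6440 deg


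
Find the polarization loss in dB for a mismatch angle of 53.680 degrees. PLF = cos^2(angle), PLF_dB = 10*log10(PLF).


PLF_linear = cos^2(53.680 deg) = 0.3508127
PLF_dB = 10 * log10(0.3508127) = -4.549 dB

-4.549 dB


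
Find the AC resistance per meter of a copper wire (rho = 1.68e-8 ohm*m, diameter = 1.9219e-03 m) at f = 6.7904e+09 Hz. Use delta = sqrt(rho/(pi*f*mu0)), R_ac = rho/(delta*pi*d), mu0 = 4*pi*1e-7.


delta = sqrt(1.68e-8 / (pi * 6.7904e+09 * 4*pi*1e-7)) = 7.916388e-07 m
R_ac = 1.68e-8 / (7.916388e-07 * pi * 1.9219e-03) = 3.515 ohm/m

3.515 ohm/m


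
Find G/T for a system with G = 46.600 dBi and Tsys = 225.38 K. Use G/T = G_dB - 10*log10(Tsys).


G/T = 46.600 - 10*log10(225.38) = 46.600 - 23.52915 = 23.07 dB/K

23.07 dB/K


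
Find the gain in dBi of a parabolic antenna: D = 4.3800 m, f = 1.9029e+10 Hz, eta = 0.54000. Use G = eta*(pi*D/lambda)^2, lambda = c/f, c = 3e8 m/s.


lambda = c / f = 3.0000e+08 / 1.9029e+10 = 0.01576541 m
G_linear = 0.54000 * (pi * 4.3800 / 0.01576541)^2 = 411368.6
G_dBi = 10 * log10(411368.6) = 56.14 dBi

56.14 dBi


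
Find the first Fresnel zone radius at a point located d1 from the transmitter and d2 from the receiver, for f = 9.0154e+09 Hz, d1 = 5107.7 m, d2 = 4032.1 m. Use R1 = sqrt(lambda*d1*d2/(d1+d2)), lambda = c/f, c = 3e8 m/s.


lambda = c / f = 3.0000e+08 / 9.0154e+09 = 0.03327639 m
R1 = sqrt(0.03327639 * 5107.7 * 4032.1 / (5107.7 + 4032.1)) = 8.659 m

8.659 m


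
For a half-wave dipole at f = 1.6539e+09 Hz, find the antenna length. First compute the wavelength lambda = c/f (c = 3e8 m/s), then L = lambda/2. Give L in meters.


lambda = c / f = 3.0000e+08 / 1.6539e+09 = 0.1813894 m
L = lambda / 2 = 0.1813894 / 2 = 0.09069 m

0.09069 m


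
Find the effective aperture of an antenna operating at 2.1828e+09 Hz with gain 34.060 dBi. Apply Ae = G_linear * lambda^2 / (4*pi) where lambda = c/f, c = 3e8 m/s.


lambda = c / f = 3.0000e+08 / 2.1828e+09 = 0.1374382 m
G_linear = 10^(34.060/10) = 2546.830
Ae = G_linear * lambda^2 / (4*pi) = 2546.830 * 0.1374382^2 / (4*pi) = 3.828 m^2

3.828 m^2


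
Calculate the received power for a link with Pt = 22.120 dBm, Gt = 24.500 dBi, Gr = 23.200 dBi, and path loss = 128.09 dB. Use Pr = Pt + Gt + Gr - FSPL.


Pr = 22.120 + 24.500 + 23.200 - 128.09 = -58.27 dBm

-58.27 dBm


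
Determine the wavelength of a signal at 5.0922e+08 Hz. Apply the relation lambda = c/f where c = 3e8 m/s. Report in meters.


lambda = c / f = 3.0000e+08 / 5.0922e+08 = 0.5891 m

0.5891 m


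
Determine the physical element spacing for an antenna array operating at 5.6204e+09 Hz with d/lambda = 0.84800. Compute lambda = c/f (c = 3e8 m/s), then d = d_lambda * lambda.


lambda = c / f = 3.0000e+08 / 5.6204e+09 = 0.05337698 m
d = 0.84800 * 0.05337698 = 0.04526 m

0.04526 m


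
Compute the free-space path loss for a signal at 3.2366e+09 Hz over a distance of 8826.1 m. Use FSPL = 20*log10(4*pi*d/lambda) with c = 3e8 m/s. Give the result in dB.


lambda = c / f = 3.0000e+08 / 3.2366e+09 = 0.09268986 m
FSPL = 20 * log10(4*pi*8826.1/0.09268986) = 121.6 dB

121.6 dB
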